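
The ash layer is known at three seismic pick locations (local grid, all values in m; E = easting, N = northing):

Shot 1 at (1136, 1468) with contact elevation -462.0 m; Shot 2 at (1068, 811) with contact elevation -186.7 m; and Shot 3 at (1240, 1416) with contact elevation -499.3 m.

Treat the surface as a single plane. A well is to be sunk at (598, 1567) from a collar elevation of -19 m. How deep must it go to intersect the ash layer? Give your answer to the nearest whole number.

188 m

Let the plane be z = a·E + b·N + c.
Shot 2−Shot 1: −68a − 657b = 275.3;  Shot 3−Shot 1: 104a − 52b = −37.3.
Solving gives a = −0.54021, b = −0.36311.
Then c = -462 − a·1136 − b·1468 = 684.73.
At (598, 1567): z_contact = −323.0 − 569.0 + 684.73 = -207.3 m.
Depth below ground = -19 − (-207.3) = 188 m.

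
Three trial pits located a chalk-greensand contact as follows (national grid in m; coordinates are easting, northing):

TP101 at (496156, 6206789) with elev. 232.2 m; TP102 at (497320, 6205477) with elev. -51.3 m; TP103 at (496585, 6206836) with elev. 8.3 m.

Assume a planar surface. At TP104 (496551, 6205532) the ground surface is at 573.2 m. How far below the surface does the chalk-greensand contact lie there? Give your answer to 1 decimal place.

Let the plane be z = a·easting + b·northing + c.
TP102−TP101: 1164a − 1312b = −283.5;  TP103−TP101: 429a + 47b = −223.9.
Solving gives a = −0.497252557, b = −0.225077726.
Then c = 232.2 − a·496156 − b·6206789 = 1643956.99.
At (496551, 6205532): z_contact = −246911.25 − 1396727.03 + 1643956.99 = 318.71 m.
Depth below ground = 573.2 − 318.71 = 254.5 m.

254.5 m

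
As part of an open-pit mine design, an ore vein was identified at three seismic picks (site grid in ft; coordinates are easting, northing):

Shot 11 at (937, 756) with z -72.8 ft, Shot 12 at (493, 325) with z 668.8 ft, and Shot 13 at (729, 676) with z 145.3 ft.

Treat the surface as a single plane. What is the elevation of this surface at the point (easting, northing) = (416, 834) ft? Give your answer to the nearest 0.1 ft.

Two edge vectors: Shot 11→Shot 12 = (-444, -431, 741.6), Shot 11→Shot 13 = (-208, -80, 218.1).
Normal n = (Shot 11→Shot 12) × (Shot 11→Shot 13) = (-34673.1, -57416.4, -54128).
So ∂z/∂easting = −n_x/n_z = −0.64058 and ∂z/∂northing = −n_y/n_z = −1.06075.
Intercept c from Shot 11: -72.8 + 600.22 + 801.93 = 1329.35.
At (416, 834): z = −266.5 − 884.7 + 1329.35 = 178.2 ft.

178.2 ft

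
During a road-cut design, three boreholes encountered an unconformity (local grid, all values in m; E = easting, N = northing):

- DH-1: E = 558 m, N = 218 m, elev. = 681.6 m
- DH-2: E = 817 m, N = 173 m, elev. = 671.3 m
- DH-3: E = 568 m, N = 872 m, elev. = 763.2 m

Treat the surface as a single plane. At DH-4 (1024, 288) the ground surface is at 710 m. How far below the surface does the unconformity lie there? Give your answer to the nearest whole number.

28 m

Two edge vectors: DH-1→DH-2 = (259, -45, -10.3), DH-1→DH-3 = (10, 654, 81.6).
Normal n = (DH-1→DH-2) × (DH-1→DH-3) = (3064.2, -21237.4, 169836).
So ∂z/∂E = −n_x/n_z = −0.01804 and ∂z/∂N = −n_y/n_z = 0.12505.
Intercept c from DH-1: 681.6 + 10.07 − 27.26 = 664.41.
At (1024, 288): z_contact = −18.5 + 36.0 + 664.41 = 681.9 m.
Depth below ground = 710 − 681.9 = 28 m.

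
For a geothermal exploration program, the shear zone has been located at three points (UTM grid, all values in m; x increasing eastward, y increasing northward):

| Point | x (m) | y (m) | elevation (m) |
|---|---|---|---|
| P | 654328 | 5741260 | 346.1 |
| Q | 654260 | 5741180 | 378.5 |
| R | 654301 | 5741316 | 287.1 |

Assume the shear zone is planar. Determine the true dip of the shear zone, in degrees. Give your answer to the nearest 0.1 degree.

43.6°

Let the plane be z = a·x + b·y + c.
Q−P: −68a − 80b = 32.4;  R−P: −27a + 56b = −59.
Solving gives a = 0.48686, b = −0.81883.
Gradient magnitude |∇z| = √(a² + b²) = √(0.23704 + 0.67049) = 0.95264.
True dip = arctan(0.95264) = 43.6°, dipping toward NNW (azimuth ≈ 329°).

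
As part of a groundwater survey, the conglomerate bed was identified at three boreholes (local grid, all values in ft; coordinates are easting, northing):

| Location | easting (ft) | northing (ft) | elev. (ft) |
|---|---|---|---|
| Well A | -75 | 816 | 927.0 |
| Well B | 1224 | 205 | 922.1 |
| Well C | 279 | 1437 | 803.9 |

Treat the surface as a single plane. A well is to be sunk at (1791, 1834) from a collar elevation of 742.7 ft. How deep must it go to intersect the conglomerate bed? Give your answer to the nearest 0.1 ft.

Two edge vectors: Well A→Well B = (1299, -611, -4.9), Well A→Well C = (354, 621, -123.1).
Normal n = (Well A→Well B) × (Well A→Well C) = (78257, 158172.3, 1022973).
So ∂z/∂easting = −n_x/n_z = −0.076500 and ∂z/∂northing = −n_y/n_z = −0.154620.
Intercept c from Well A: 927 − 5.74 + 126.17 = 1047.43.
At (1791, 1834): z_contact = −137.01 − 283.57 + 1047.43 = 626.85 ft.
Depth below ground = 742.7 − 626.85 = 115.9 ft.

115.9 ft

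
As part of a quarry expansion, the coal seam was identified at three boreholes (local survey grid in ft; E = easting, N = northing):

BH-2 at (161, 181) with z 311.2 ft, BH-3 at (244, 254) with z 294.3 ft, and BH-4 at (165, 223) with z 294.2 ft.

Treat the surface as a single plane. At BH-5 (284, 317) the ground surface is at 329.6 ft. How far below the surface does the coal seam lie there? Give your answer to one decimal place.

Let the plane be z = a·E + b·N + c.
BH-3−BH-2: 83a + 73b = −16.9;  BH-4−BH-2: 4a + 42b = −17.
Solving gives a = 0.16631, b = −0.42060.
Then c = 311.2 − a·161 − b·181 = 360.55.
At (284, 317): z_contact = 47.23 − 133.33 + 360.55 = 274.45 ft.
Depth below ground = 329.6 − 274.45 = 55.1 ft.

55.1 ft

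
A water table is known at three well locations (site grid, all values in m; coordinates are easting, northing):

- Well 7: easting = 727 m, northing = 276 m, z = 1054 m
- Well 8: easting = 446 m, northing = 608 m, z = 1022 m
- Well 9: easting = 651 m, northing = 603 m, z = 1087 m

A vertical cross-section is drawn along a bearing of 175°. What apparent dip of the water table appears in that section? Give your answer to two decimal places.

Let the plane be z = a·easting + b·northing + c.
Well 8−Well 7: −281a + 332b = −32;  Well 9−Well 7: −76a + 327b = 33.
Solving gives a = 0.32136, b = 0.17561.
Unit vector along 175° is (sin 175°, cos 175°) = (0.0872, -0.9962).
Slope in that direction = a·(0.0872) + b·(-0.9962) = −0.14693.
Apparent dip = arctan|0.14693| = 8.36° (true dip is 20.1°, so apparent ≤ true as expected).

8.36°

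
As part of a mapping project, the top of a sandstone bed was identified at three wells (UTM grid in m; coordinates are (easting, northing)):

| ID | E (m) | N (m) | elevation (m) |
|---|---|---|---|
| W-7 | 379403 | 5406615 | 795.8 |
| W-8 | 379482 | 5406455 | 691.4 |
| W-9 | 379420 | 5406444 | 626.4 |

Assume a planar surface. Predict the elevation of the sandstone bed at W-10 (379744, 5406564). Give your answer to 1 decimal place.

Let the plane be z = a·E + b·N + c.
W-8−W-7: 79a − 160b = −104.4;  W-9−W-7: 17a − 171b = −169.4.
Solving gives a = 0.857503012, b = 1.075892112.
Then c = 795.8 − a·379403 − b·5406615 = −6141477.85.
At (379744, 5406564): z = 325631.6 + 5816879.6 − 6141477.85 = 1033.3 m.

1033.3 m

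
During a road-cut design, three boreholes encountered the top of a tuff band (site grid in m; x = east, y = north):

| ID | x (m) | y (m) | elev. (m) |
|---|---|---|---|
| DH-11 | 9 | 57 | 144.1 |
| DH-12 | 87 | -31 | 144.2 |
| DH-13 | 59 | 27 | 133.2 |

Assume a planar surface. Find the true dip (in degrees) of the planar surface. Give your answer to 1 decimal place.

32.0°

Two edge vectors: DH-11→DH-12 = (78, -88, 0.1), DH-11→DH-13 = (50, -30, -10.9).
Normal n = (DH-11→DH-12) × (DH-11→DH-13) = (962.2, 855.2, 2060).
So ∂z/∂x = −n_x/n_z = −0.46709 and ∂z/∂y = −n_y/n_z = −0.41515.
Gradient magnitude |∇z| = √(a² + b²) = √(0.21817 + 0.17235) = 0.62491.
True dip = arctan(0.62491) = 32.0°, dipping toward NE (azimuth ≈ 048°).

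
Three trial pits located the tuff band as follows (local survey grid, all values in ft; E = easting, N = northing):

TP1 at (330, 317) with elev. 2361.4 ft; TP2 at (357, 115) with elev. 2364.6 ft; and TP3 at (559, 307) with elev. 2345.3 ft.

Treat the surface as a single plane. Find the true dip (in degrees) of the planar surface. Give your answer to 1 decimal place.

Let the plane be z = a·E + b·N + c.
TP2−TP1: 27a − 202b = 3.2;  TP3−TP1: 229a − 10b = −16.1.
Solving gives a = −0.07141, b = −0.02539.
Gradient magnitude |∇z| = √(a² + b²) = √(0.00510 + 0.00064) = 0.07579.
True dip = arctan(0.07579) = 4.3°, dipping toward ENE (azimuth ≈ 070°).

4.3°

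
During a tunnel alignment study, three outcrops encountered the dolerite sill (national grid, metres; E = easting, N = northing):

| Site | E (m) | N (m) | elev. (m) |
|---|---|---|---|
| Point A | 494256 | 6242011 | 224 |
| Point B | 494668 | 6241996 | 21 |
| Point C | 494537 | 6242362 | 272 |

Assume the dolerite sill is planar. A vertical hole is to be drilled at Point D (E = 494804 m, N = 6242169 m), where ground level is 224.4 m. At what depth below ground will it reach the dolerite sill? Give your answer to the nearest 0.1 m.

178.6 m

Two edge vectors: Point A→Point B = (412, -15, -203), Point A→Point C = (281, 351, 48).
Normal n = (Point A→Point B) × (Point A→Point C) = (70533, -76819, 148827).
So ∂z/∂E = −n_x/n_z = −0.473926102 and ∂z/∂N = −n_y/n_z = 0.516163062.
Intercept c from Point A: 224 + 234240.82 − 3221895.51 = −2987430.69.
At (494804, 6242169): z_contact = −234500.53 + 3221977.06 − 2987430.69 = 45.84 m.
Depth below ground = 224.4 − 45.84 = 178.6 m.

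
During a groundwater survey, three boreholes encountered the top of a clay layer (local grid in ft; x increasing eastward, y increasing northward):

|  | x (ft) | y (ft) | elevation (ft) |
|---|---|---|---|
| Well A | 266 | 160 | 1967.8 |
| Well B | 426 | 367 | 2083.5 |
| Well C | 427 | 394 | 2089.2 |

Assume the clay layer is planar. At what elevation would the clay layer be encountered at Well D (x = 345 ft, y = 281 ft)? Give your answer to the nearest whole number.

Two edge vectors: Well A→Well B = (160, 207, 115.7), Well A→Well C = (161, 234, 121.4).
Normal n = (Well A→Well B) × (Well A→Well C) = (-1944, -796.3, 4113).
So ∂z/∂x = −n_x/n_z = 0.47265 and ∂z/∂y = −n_y/n_z = 0.19361.
Intercept c from Well A: 1967.8 − 125.72 − 30.98 = 1811.10.
At (345, 281): z = 163.1 + 54.4 + 1811.10 = 2028.6 ft.

2029 ft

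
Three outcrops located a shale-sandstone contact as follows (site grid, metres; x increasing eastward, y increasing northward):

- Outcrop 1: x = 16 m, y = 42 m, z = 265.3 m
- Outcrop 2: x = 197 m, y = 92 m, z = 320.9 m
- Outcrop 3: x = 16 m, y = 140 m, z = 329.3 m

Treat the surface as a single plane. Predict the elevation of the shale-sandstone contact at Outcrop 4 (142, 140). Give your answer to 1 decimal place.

345.3 m

Let the plane be z = a·x + b·y + c.
Outcrop 2−Outcrop 1: 181a + 50b = 55.6;  Outcrop 3−Outcrop 1: 0a + 98b = 64.
Solving gives a = 0.12678, b = 0.65306.
Then c = 265.3 − a·16 − b·42 = 235.84.
At (142, 140): z = 18.0 + 91.4 + 235.84 = 345.3 m.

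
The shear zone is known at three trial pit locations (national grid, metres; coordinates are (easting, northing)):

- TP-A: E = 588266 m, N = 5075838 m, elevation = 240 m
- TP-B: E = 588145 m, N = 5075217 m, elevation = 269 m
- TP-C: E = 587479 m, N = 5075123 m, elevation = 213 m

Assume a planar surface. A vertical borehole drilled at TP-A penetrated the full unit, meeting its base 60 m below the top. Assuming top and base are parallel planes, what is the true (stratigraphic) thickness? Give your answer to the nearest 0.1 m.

59.6 m

Let the plane be z = a·E + b·N + c.
TP-B−TP-A: −121a − 621b = 29;  TP-C−TP-A: −787a − 715b = −27.
Solving gives a = 0.09324, b = −0.06487.
|∇z| = √(a²+b²) = 0.11358, so dip δ = arctan(0.11358) = 6.48°.
True thickness = vertical thickness × cos δ = 60 × cos 6.48° = 59.6 m.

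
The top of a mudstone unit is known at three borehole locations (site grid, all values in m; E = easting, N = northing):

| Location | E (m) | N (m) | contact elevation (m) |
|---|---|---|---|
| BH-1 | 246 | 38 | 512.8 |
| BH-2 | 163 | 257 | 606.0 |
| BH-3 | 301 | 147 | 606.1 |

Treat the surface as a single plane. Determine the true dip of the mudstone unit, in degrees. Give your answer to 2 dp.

37.98°

Two edge vectors: BH-1→BH-2 = (-83, 219, 93.2), BH-1→BH-3 = (55, 109, 93.3).
Normal n = (BH-1→BH-2) × (BH-1→BH-3) = (10273.9, 12869.9, -21092).
So ∂z/∂E = −n_x/n_z = 0.48710 and ∂z/∂N = −n_y/n_z = 0.61018.
Gradient magnitude |∇z| = √(a² + b²) = √(0.23727 + 0.37232) = 0.78076.
True dip = arctan(0.78076) = 37.98°, dipping toward SW (azimuth ≈ 219°).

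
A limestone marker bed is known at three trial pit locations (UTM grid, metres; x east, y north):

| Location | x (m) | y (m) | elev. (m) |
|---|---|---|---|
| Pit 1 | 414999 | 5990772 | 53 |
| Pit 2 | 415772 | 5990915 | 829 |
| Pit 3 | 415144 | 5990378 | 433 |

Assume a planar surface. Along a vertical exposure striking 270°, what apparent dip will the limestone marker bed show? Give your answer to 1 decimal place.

Two edge vectors: Pit 1→Pit 2 = (773, 143, 776), Pit 1→Pit 3 = (145, -394, 380).
Normal n = (Pit 1→Pit 2) × (Pit 1→Pit 3) = (360084, -181220, -325297).
So ∂z/∂x = −n_x/n_z = 1.10694 and ∂z/∂y = −n_y/n_z = −0.55709.
Unit vector along 270° is (sin 270°, cos 270°) = (-1.0000, -0.0000).
Slope in that direction = a·(-1.0000) + b·(-0.0000) = −1.10694.
Apparent dip = arctan|1.10694| = 47.9° (true dip is 51.1°, so apparent ≤ true as expected).

47.9°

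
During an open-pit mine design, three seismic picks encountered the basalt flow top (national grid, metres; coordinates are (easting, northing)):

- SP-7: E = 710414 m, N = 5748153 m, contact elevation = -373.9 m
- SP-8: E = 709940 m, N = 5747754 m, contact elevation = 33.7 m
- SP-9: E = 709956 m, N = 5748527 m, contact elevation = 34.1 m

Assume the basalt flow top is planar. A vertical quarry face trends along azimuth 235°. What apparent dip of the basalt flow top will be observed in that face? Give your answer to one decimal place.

35.2°

Two edge vectors: SP-7→SP-8 = (-474, -399, 407.6), SP-7→SP-9 = (-458, 374, 408).
Normal n = (SP-7→SP-8) × (SP-7→SP-9) = (-315234.4, 6711.2, -360018).
So ∂z/∂E = −n_x/n_z = −0.87561 and ∂z/∂N = −n_y/n_z = 0.01864.
Unit vector along 235° is (sin 235°, cos 235°) = (-0.8192, -0.5736).
Slope in that direction = a·(-0.8192) + b·(-0.5736) = 0.70656.
Apparent dip = arctan|0.70656| = 35.2° (true dip is 41.2°, so apparent ≤ true as expected).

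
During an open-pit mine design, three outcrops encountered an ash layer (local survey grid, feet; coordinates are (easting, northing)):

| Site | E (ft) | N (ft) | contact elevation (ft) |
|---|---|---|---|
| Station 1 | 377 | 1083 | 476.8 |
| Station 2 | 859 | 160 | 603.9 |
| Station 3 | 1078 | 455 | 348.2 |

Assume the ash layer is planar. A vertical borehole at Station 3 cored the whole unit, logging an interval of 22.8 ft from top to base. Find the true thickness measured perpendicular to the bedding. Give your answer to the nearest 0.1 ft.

18.5 ft

Two edge vectors: Station 1→Station 2 = (482, -923, 127.1), Station 1→Station 3 = (701, -628, -128.6).
Normal n = (Station 1→Station 2) × (Station 1→Station 3) = (198516.6, 151082.3, 344327).
So ∂z/∂E = −n_x/n_z = −0.57654 and ∂z/∂N = −n_y/n_z = −0.43878.
|∇z| = √(a²+b²) = 0.72451, so dip δ = arctan(0.72451) = 35.92°.
True thickness = vertical thickness × cos δ = 22.8 × cos 35.92° = 18.5 ft.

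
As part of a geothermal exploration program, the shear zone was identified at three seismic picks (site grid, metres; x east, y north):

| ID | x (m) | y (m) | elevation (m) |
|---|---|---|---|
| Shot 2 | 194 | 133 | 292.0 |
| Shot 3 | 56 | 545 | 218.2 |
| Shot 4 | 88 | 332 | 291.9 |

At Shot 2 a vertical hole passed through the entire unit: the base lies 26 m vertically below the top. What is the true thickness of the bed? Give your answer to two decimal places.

Let the plane be z = a·x + b·y + c.
Shot 3−Shot 2: −138a + 412b = −73.8;  Shot 4−Shot 2: −106a + 199b = −0.1.
Solving gives a = −0.90345, b = −0.48174.
|∇z| = √(a²+b²) = 1.02387, so dip δ = arctan(1.02387) = 45.68°.
True thickness = vertical thickness × cos δ = 26 × cos 45.68° = 18.17 m.

18.17 m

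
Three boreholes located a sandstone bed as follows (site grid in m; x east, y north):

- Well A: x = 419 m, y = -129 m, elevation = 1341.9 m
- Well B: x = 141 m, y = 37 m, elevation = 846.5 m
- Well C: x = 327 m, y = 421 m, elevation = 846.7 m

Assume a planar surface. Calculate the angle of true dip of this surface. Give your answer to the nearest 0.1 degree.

56.9°

Two edge vectors: Well A→Well B = (-278, 166, -495.4), Well A→Well C = (-92, 550, -495.2).
Normal n = (Well A→Well B) × (Well A→Well C) = (190266.8, -92088.8, -137628).
So ∂z/∂x = −n_x/n_z = 1.38247 and ∂z/∂y = −n_y/n_z = −0.66911.
Gradient magnitude |∇z| = √(a² + b²) = √(1.91123 + 0.44771) = 1.53588.
True dip = arctan(1.53588) = 56.9°, dipping toward WNW (azimuth ≈ 296°).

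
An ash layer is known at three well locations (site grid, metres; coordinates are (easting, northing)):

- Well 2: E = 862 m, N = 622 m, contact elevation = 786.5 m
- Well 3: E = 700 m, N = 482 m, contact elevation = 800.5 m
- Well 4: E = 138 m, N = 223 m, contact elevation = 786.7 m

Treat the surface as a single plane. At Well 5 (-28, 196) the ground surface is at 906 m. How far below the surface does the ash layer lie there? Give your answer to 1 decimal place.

137.0 m

Let the plane be z = a·E + b·N + c.
Well 3−Well 2: −162a − 140b = 14;  Well 4−Well 2: −724a − 399b = 0.2.
Solving gives a = 0.15135, b = −0.27514.
Then c = 786.5 − a·862 − b·622 = 827.17.
At (-28, 196): z_contact = −4.24 − 53.93 + 827.17 = 769.00 m.
Depth below ground = 906 − 769.00 = 137.0 m.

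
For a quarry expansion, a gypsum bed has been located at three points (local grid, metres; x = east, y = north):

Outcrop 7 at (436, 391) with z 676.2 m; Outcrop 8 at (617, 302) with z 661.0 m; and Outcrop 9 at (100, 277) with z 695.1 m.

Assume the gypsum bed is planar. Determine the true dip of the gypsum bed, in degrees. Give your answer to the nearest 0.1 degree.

Let the plane be z = a·x + b·y + c.
Outcrop 8−Outcrop 7: 181a − 89b = −15.2;  Outcrop 9−Outcrop 7: −336a − 114b = 18.9.
Solving gives a = −0.06757, b = 0.03337.
Gradient magnitude |∇z| = √(a² + b²) = √(0.00457 + 0.00111) = 0.07536.
True dip = arctan(0.07536) = 4.3°, dipping toward ESE (azimuth ≈ 116°).

4.3°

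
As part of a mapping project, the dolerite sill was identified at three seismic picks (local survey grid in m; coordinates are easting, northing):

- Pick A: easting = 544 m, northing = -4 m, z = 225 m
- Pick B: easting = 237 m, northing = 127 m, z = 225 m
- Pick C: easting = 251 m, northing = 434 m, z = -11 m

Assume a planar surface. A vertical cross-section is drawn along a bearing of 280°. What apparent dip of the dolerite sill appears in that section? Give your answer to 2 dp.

Two edge vectors: Pick A→Pick B = (-307, 131, 0), Pick A→Pick C = (-293, 438, -236).
Normal n = (Pick A→Pick B) × (Pick A→Pick C) = (-30916, -72452, -96083).
So ∂z/∂easting = −n_x/n_z = −0.32176 and ∂z/∂northing = −n_y/n_z = −0.75406.
Unit vector along 280° is (sin 280°, cos 280°) = (-0.9848, 0.1736).
Slope in that direction = a·(-0.9848) + b·(0.1736) = 0.18593.
Apparent dip = arctan|0.18593| = 10.53° (true dip is 39.3°, so apparent ≤ true as expected).

10.53°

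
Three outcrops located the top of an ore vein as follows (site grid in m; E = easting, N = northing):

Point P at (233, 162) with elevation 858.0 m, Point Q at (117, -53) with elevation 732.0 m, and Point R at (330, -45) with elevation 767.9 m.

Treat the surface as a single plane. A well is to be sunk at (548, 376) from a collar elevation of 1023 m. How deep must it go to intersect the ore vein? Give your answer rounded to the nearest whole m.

10 m

Let the plane be z = a·E + b·N + c.
Point Q−Point P: −116a − 215b = −126;  Point R−Point P: 97a − 207b = −90.1.
Solving gives a = 0.14956, b = 0.50535.
Then c = 858 − a·233 − b·162 = 741.28.
At (548, 376): z_contact = 82.0 + 190.0 + 741.28 = 1013.3 m.
Depth below ground = 1023 − 1013.3 = 10 m.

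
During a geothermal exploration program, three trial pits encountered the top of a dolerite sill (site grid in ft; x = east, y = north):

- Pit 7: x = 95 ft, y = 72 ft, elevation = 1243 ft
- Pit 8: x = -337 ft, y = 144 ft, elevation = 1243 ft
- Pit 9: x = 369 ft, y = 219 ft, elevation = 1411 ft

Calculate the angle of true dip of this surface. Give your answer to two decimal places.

Two edge vectors: Pit 7→Pit 8 = (-432, 72, 0), Pit 7→Pit 9 = (274, 147, 168).
Normal n = (Pit 7→Pit 8) × (Pit 7→Pit 9) = (12096, 72576, -83232).
So ∂z/∂x = −n_x/n_z = 0.14533 and ∂z/∂y = −n_y/n_z = 0.87197.
Gradient magnitude |∇z| = √(a² + b²) = √(0.02112 + 0.76034) = 0.88400.
True dip = arctan(0.88400) = 41.48°, dipping toward S (azimuth ≈ 189°).

41.48°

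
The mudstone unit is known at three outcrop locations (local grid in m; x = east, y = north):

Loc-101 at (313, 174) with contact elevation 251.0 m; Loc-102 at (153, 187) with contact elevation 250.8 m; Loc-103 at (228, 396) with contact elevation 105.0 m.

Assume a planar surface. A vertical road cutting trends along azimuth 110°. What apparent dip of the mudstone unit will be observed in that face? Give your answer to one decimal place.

10.3°

Let the plane be z = a·x + b·y + c.
Loc-102−Loc-101: −160a + 13b = −0.2;  Loc-103−Loc-101: −85a + 222b = −146.
Solving gives a = −0.05386, b = −0.67828.
Unit vector along 110° is (sin 110°, cos 110°) = (0.9397, -0.3420).
Slope in that direction = a·(0.9397) + b·(-0.3420) = 0.18137.
Apparent dip = arctan|0.18137| = 10.3° (true dip is 34.2°, so apparent ≤ true as expected).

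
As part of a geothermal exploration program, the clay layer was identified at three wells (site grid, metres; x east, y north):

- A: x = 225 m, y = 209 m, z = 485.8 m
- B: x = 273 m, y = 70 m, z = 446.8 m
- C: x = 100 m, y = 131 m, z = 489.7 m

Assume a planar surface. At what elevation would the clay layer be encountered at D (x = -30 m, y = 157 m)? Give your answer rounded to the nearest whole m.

518 m

Two edge vectors: A→B = (48, -139, -39), A→C = (-125, -78, 3.9).
Normal n = (A→B) × (A→C) = (-3584.1, 4687.8, -21119).
So ∂z/∂x = −n_x/n_z = −0.16971 and ∂z/∂y = −n_y/n_z = 0.22197.
Intercept c from A: 485.8 + 38.18 − 46.39 = 477.59.
At (-30, 157): z = 5.1 + 34.8 + 477.59 = 517.5 m.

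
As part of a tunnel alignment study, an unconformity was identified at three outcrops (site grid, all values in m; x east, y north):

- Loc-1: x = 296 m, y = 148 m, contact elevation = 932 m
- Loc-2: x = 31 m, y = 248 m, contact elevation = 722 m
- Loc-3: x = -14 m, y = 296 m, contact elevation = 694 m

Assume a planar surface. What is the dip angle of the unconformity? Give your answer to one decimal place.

42.6°

Two edge vectors: Loc-1→Loc-2 = (-265, 100, -210), Loc-1→Loc-3 = (-310, 148, -238).
Normal n = (Loc-1→Loc-2) × (Loc-1→Loc-3) = (7280, 2030, -8220).
So ∂z/∂x = −n_x/n_z = 0.88564 and ∂z/∂y = −n_y/n_z = 0.24696.
Gradient magnitude |∇z| = √(a² + b²) = √(0.78437 + 0.06099) = 0.91943.
True dip = arctan(0.91943) = 42.6°, dipping toward WSW (azimuth ≈ 254°).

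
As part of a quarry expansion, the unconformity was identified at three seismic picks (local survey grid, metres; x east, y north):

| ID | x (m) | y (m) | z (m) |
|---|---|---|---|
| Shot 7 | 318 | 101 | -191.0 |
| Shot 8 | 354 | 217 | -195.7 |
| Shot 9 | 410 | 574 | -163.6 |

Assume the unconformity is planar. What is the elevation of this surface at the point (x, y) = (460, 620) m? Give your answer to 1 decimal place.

Two edge vectors: Shot 7→Shot 8 = (36, 116, -4.7), Shot 7→Shot 9 = (92, 473, 27.4).
Normal n = (Shot 7→Shot 8) × (Shot 7→Shot 9) = (5401.5, -1418.8, 6356).
So ∂z/∂x = −n_x/n_z = −0.84983 and ∂z/∂y = −n_y/n_z = 0.22322.
Intercept c from Shot 7: -191 + 270.24 − 22.55 = 56.70.
At (460, 620): z = −390.9 + 138.4 + 56.70 = -195.8 m.

-195.8 m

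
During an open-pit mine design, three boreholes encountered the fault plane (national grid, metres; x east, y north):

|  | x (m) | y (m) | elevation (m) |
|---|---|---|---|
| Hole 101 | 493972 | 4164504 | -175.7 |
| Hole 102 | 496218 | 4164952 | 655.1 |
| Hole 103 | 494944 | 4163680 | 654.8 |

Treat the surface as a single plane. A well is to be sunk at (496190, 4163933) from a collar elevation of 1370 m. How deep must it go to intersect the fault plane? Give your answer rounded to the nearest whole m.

Let the plane be z = a·x + b·y + c.
Hole 102−Hole 101: 2246a + 448b = 830.8;  Hole 103−Hole 101: 972a − 824b = 830.5.
Solving gives a = 0.46219127, b = −0.46268214.
Then c = -175.7 − a·493972 − b·4164504 = 1698356.37.
At (496190, 4163933): z_contact = 229334.7 − 1926577.4 + 1698356.37 = 1113.6 m.
Depth below ground = 1370 − 1113.6 = 256 m.

256 m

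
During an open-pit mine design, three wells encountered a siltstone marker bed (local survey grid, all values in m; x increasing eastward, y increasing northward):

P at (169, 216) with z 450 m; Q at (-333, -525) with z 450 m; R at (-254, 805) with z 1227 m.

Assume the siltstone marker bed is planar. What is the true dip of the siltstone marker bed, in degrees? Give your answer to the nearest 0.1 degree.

48.8°

Let the plane be z = a·x + b·y + c.
Q−P: −502a − 741b = 0;  R−P: −423a + 589b = 777.
Solving gives a = −0.94523, b = 0.64036.
Gradient magnitude |∇z| = √(a² + b²) = √(0.89345 + 0.41006) = 1.14171.
True dip = arctan(1.14171) = 48.8°, dipping toward SE (azimuth ≈ 124°).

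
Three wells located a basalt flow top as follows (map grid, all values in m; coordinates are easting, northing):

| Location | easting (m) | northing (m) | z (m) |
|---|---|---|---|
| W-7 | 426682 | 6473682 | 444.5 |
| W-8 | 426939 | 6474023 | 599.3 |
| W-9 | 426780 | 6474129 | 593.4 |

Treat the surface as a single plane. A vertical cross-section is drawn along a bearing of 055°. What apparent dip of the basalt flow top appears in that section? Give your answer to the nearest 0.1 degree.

Two edge vectors: W-7→W-8 = (257, 341, 154.8), W-7→W-9 = (98, 447, 148.9).
Normal n = (W-7→W-8) × (W-7→W-9) = (-18420.7, -23096.9, 81461).
So ∂z/∂easting = −n_x/n_z = 0.22613 and ∂z/∂northing = −n_y/n_z = 0.28353.
Unit vector along 055° is (sin 55°, cos 55°) = (0.8192, 0.5736).
Slope in that direction = a·(0.8192) + b·(0.5736) = 0.34786.
Apparent dip = arctan|0.34786| = 19.2° (true dip is 19.9°, so apparent ≤ true as expected).

19.2°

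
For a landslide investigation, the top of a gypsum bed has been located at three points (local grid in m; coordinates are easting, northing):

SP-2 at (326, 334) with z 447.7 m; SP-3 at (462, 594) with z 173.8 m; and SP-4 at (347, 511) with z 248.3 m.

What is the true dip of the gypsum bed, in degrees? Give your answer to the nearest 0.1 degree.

Two edge vectors: SP-2→SP-3 = (136, 260, -273.9), SP-2→SP-4 = (21, 177, -199.4).
Normal n = (SP-2→SP-3) × (SP-2→SP-4) = (-3363.7, 21366.5, 18612).
So ∂z/∂easting = −n_x/n_z = 0.18073 and ∂z/∂northing = −n_y/n_z = −1.14800.
Gradient magnitude |∇z| = √(a² + b²) = √(0.03266 + 1.31789) = 1.16213.
True dip = arctan(1.16213) = 49.3°, dipping toward N (azimuth ≈ 351°).

49.3°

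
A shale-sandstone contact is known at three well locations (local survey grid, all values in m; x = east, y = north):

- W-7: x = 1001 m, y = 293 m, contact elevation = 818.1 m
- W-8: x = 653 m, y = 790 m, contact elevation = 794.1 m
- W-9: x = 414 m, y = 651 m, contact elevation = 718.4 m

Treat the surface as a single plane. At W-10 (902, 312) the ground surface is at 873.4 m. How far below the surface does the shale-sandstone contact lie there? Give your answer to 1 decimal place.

Two edge vectors: W-7→W-8 = (-348, 497, -24), W-7→W-9 = (-587, 358, -99.7).
Normal n = (W-7→W-8) × (W-7→W-9) = (-40958.9, -20607.6, 167155).
So ∂z/∂x = −n_x/n_z = 0.245035 and ∂z/∂y = −n_y/n_z = 0.123284.
Intercept c from W-7: 818.1 − 245.28 − 36.12 = 536.70.
At (902, 312): z_contact = 221.02 + 38.46 + 536.70 = 796.18 m.
Depth below ground = 873.4 − 796.18 = 77.2 m.

77.2 m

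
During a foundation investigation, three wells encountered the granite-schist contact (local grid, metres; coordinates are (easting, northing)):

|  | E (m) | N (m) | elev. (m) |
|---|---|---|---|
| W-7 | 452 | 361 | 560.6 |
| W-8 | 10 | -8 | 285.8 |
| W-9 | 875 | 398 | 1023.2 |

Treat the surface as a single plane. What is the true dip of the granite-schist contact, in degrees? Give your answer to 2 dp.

52.66°

Let the plane be z = a·E + b·N + c.
W-8−W-7: −442a − 369b = −274.8;  W-9−W-7: 423a + 37b = 462.6.
Solving gives a = 1.14885, b = −0.63141.
Gradient magnitude |∇z| = √(a² + b²) = √(1.31985 + 0.39868) = 1.31093.
True dip = arctan(1.31093) = 52.66°, dipping toward WNW (azimuth ≈ 299°).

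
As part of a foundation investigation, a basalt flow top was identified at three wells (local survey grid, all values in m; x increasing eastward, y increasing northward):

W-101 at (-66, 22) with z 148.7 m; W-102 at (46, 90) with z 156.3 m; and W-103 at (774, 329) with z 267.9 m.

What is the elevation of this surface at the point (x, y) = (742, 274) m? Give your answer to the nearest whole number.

Let the plane be z = a·x + b·y + c.
W-102−W-101: 112a + 68b = 7.6;  W-103−W-101: 840a + 307b = 119.2.
Solving gives a = 0.25389, b = −0.30640.
Then c = 148.7 − a·-66 − b·22 = 172.20.
At (742, 274): z = 188.4 − 84.0 + 172.20 = 276.6 m.

277 m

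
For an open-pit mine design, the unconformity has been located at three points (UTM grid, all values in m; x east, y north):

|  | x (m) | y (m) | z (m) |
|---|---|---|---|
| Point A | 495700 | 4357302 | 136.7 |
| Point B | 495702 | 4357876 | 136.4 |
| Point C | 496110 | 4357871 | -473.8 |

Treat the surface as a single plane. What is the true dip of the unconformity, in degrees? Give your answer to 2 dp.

56.23°

Two edge vectors: Point A→Point B = (2, 574, -0.3), Point A→Point C = (410, 569, -610.5).
Normal n = (Point A→Point B) × (Point A→Point C) = (-350256.3, 1098, -234202).
So ∂z/∂x = −n_x/n_z = −1.49553 and ∂z/∂y = −n_y/n_z = 0.00469.
Gradient magnitude |∇z| = √(a² + b²) = √(2.23661 + 0.00002) = 1.49554.
True dip = arctan(1.49554) = 56.23°, dipping toward E (azimuth ≈ 090°).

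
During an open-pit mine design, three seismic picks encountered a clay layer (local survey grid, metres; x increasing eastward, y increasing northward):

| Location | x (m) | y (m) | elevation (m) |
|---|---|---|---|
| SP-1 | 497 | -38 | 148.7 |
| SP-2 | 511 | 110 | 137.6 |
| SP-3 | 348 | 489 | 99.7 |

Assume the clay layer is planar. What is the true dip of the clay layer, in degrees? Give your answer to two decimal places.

Let the plane be z = a·x + b·y + c.
SP-2−SP-1: 14a + 148b = −11.1;  SP-3−SP-1: −149a + 527b = −49.
Solving gives a = 0.04765, b = −0.07951.
Gradient magnitude |∇z| = √(a² + b²) = √(0.00227 + 0.00632) = 0.09269.
True dip = arctan(0.09269) = 5.30°, dipping toward NNW (azimuth ≈ 329°).

5.30°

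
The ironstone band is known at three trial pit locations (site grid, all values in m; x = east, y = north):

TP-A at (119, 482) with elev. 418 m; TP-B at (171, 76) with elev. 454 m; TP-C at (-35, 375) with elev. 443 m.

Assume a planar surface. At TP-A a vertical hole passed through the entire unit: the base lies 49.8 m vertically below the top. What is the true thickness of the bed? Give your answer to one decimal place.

49.3 m

Let the plane be z = a·x + b·y + c.
TP-B−TP-A: 52a − 406b = 36;  TP-C−TP-A: −154a − 107b = 25.
Solving gives a = −0.09250, b = −0.10052.
|∇z| = √(a²+b²) = 0.13660, so dip δ = arctan(0.13660) = 7.78°.
True thickness = vertical thickness × cos δ = 49.8 × cos 7.78° = 49.3 m.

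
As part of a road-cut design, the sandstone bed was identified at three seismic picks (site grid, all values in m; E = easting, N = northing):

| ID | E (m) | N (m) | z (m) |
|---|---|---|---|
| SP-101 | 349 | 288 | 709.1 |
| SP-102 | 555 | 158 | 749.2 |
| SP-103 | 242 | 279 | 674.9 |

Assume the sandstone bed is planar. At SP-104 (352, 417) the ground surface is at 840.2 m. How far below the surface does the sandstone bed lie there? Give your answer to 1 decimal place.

Two edge vectors: SP-101→SP-102 = (206, -130, 40.1), SP-101→SP-103 = (-107, -9, -34.2).
Normal n = (SP-101→SP-102) × (SP-101→SP-103) = (4806.9, 2754.5, -15764).
So ∂z/∂E = −n_x/n_z = 0.30493 and ∂z/∂N = −n_y/n_z = 0.17473.
Intercept c from SP-101: 709.1 − 106.42 − 50.32 = 552.36.
At (352, 417): z_contact = 107.33 + 72.86 + 552.36 = 732.56 m.
Depth below ground = 840.2 − 732.56 = 107.6 m.

107.6 m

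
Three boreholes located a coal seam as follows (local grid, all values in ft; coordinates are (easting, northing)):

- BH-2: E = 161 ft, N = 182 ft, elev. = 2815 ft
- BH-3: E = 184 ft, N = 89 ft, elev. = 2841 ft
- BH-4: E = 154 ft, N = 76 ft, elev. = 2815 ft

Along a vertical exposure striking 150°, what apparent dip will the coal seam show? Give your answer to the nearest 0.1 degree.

26.4°

Let the plane be z = a·E + b·N + c.
BH-3−BH-2: 23a − 93b = 26;  BH-4−BH-2: −7a − 106b = 0.
Solving gives a = 0.89220, b = −0.05892.
Unit vector along 150° is (sin 150°, cos 150°) = (0.5000, -0.8660).
Slope in that direction = a·(0.5000) + b·(-0.8660) = 0.49712.
Apparent dip = arctan|0.49712| = 26.4° (true dip is 41.8°, so apparent ≤ true as expected).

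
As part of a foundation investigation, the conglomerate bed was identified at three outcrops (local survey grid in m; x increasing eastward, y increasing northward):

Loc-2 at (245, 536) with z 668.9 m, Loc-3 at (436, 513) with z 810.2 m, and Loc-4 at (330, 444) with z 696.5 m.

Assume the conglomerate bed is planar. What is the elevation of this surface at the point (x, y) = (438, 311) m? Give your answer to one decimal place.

Two edge vectors: Loc-2→Loc-3 = (191, -23, 141.3), Loc-2→Loc-4 = (85, -92, 27.6).
Normal n = (Loc-2→Loc-3) × (Loc-2→Loc-4) = (12364.8, 6738.9, -15617).
So ∂z/∂x = −n_x/n_z = 0.79175 and ∂z/∂y = −n_y/n_z = 0.43151.
Intercept c from Loc-2: 668.9 − 193.98 − 231.29 = 243.63.
At (438, 311): z = 346.8 + 134.2 + 243.63 = 724.6 m.

724.6 m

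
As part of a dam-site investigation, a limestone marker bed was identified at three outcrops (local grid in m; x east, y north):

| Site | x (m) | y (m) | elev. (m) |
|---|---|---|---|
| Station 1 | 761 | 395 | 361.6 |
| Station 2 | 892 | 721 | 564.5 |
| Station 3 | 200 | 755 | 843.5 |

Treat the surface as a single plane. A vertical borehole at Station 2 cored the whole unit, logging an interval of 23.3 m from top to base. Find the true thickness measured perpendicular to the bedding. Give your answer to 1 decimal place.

17.7 m

Let the plane be z = a·x + b·y + c.
Station 2−Station 1: 131a + 326b = 202.9;  Station 3−Station 1: −561a + 360b = 481.9.
Solving gives a = −0.36539, b = 0.76922.
|∇z| = √(a²+b²) = 0.85159, so dip δ = arctan(0.85159) = 40.42°.
True thickness = vertical thickness × cos δ = 23.3 × cos 40.42° = 17.7 m.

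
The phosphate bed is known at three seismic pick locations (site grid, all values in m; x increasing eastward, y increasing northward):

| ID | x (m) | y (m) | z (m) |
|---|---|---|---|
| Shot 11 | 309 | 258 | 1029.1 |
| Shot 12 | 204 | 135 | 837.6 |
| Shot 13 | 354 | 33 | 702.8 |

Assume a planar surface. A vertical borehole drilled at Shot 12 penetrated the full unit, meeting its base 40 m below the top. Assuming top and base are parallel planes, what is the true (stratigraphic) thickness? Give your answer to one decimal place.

22.5 m

Let the plane be z = a·x + b·y + c.
Shot 12−Shot 11: −105a − 123b = −191.5;  Shot 13−Shot 11: 45a − 225b = −326.3.
Solving gives a = 0.10126, b = 1.47047.
|∇z| = √(a²+b²) = 1.47396, so dip δ = arctan(1.47396) = 55.85°.
True thickness = vertical thickness × cos δ = 40 × cos 55.85° = 22.5 m.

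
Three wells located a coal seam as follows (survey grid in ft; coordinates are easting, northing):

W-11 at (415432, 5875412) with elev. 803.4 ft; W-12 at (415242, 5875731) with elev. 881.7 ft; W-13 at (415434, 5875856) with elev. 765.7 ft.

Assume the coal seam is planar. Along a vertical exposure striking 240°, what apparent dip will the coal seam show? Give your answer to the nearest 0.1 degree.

Let the plane be z = a·easting + b·northing + c.
W-12−W-11: −190a + 319b = 78.3;  W-13−W-11: 2a + 444b = −37.7.
Solving gives a = −0.55050, b = −0.08243.
Unit vector along 240° is (sin 240°, cos 240°) = (-0.8660, -0.5000).
Slope in that direction = a·(-0.8660) + b·(-0.5000) = 0.51796.
Apparent dip = arctan|0.51796| = 27.4° (true dip is 29.1°, so apparent ≤ true as expected).

27.4°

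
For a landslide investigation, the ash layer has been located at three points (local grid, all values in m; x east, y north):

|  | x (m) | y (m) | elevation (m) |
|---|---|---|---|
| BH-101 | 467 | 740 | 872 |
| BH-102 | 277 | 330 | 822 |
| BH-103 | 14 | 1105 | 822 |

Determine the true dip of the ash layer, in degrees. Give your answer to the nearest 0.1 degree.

Let the plane be z = a·x + b·y + c.
BH-102−BH-101: −190a − 410b = −50;  BH-103−BH-101: −453a + 365b = −50.
Solving gives a = 0.15191, b = 0.05155.
Gradient magnitude |∇z| = √(a² + b²) = √(0.02308 + 0.00266) = 0.16042.
True dip = arctan(0.16042) = 9.1°, dipping toward WSW (azimuth ≈ 251°).

9.1°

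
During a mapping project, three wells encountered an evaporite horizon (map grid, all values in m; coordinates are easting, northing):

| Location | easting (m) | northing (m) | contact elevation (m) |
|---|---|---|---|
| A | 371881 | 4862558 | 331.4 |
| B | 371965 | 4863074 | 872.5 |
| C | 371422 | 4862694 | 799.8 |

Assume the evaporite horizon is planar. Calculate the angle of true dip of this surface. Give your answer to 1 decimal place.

53.3°

Let the plane be z = a·easting + b·northing + c.
B−A: 84a + 516b = 541.1;  C−A: −459a + 136b = 468.4.
Solving gives a = −0.67711, b = 1.15887.
Gradient magnitude |∇z| = √(a² + b²) = √(0.45848 + 1.34298) = 1.34218.
True dip = arctan(1.34218) = 53.3°, dipping toward SSE (azimuth ≈ 150°).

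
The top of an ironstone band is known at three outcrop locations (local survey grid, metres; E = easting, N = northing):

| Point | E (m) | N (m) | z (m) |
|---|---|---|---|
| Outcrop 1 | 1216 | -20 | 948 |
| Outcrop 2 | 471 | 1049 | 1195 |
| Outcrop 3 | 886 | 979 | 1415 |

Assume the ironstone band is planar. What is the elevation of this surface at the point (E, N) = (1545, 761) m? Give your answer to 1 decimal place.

Two edge vectors: Outcrop 1→Outcrop 2 = (-745, 1069, 247), Outcrop 1→Outcrop 3 = (-330, 999, 467).
Normal n = (Outcrop 1→Outcrop 2) × (Outcrop 1→Outcrop 3) = (252470, 266405, -391485).
So ∂z/∂E = −n_x/n_z = 0.644903 and ∂z/∂N = −n_y/n_z = 0.680499.
Intercept c from Outcrop 1: 948 − 784.20 + 13.61 = 177.41.
At (1545, 761): z = 996.4 + 517.9 + 177.41 = 1691.6 m.

1691.6 m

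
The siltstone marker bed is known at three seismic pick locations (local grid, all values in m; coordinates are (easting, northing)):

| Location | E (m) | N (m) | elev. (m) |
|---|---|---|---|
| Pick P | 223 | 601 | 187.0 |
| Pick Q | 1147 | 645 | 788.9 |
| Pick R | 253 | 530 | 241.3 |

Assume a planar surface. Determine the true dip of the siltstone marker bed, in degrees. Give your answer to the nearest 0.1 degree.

39.6°

Two edge vectors: Pick P→Pick Q = (924, 44, 601.9), Pick P→Pick R = (30, -71, 54.3).
Normal n = (Pick P→Pick Q) × (Pick P→Pick R) = (45124.1, -32116.2, -66924).
So ∂z/∂E = −n_x/n_z = 0.67426 and ∂z/∂N = −n_y/n_z = −0.47989.
Gradient magnitude |∇z| = √(a² + b²) = √(0.45463 + 0.23030) = 0.82760.
True dip = arctan(0.82760) = 39.6°, dipping toward NW (azimuth ≈ 305°).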